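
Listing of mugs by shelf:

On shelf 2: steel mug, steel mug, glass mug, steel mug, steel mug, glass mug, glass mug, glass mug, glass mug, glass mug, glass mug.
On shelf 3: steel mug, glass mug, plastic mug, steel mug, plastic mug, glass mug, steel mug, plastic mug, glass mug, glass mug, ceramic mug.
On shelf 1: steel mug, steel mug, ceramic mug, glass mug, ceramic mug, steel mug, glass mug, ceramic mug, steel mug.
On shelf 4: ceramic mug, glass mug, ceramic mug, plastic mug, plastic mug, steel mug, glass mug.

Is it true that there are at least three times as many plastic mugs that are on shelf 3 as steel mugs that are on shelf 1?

False

plastic mugs on shelf 3: 3.
steel mugs on shelf 1: 4.
The claim requires 3 ≥ 3 × 4 = 12, which does not hold.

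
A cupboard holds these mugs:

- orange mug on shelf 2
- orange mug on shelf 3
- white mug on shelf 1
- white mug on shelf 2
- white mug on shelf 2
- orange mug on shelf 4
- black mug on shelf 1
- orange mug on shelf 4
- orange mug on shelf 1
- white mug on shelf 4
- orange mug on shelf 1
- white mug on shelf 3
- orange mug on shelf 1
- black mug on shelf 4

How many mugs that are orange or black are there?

black: 2; orange: 7; together 2 + 7 = 9.

9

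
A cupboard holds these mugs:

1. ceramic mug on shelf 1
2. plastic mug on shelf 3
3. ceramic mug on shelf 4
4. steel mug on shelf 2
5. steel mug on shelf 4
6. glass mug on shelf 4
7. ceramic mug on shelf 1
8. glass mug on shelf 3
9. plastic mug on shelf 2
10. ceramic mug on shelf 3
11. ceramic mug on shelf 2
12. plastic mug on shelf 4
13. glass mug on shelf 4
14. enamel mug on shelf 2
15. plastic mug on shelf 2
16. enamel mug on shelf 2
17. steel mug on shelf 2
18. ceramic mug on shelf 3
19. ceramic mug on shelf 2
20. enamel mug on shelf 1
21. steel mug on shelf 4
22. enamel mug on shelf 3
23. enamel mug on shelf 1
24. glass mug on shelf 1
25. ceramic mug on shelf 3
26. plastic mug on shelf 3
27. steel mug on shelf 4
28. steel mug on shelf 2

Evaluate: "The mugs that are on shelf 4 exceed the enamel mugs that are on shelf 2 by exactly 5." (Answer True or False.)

|mugs on shelf 4| = 7.
|enamel mugs on shelf 2| = 2.
The claim requires 7 − 2 (= 5) to equal 5, which holds.

True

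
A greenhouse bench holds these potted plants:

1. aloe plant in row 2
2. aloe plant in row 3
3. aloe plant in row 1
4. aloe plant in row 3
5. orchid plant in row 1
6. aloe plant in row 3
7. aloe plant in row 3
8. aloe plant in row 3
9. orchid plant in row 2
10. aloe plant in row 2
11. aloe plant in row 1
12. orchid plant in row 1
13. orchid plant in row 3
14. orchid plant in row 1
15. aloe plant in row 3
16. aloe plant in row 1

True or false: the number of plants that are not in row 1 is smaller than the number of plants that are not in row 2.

True

There are 10 plants that are not in row 1.
There are 13 plants that are not in row 2.
The claim requires 10 < 13, which holds.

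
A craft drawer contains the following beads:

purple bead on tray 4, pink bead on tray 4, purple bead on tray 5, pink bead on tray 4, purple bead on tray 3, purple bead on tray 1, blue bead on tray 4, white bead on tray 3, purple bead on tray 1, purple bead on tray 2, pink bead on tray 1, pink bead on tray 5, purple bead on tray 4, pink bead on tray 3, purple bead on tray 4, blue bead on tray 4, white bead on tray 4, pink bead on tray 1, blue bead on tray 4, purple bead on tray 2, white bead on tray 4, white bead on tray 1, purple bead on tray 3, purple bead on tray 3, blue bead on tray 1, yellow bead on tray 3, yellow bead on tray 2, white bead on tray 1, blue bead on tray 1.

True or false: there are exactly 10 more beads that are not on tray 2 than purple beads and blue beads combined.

True

|beads that are not on tray 2| = 26.
purple beads: 11; blue beads: 5; combined: 11 + 5 = 16.
The claim requires 26 − 16 (= 10) to equal 10, which holds.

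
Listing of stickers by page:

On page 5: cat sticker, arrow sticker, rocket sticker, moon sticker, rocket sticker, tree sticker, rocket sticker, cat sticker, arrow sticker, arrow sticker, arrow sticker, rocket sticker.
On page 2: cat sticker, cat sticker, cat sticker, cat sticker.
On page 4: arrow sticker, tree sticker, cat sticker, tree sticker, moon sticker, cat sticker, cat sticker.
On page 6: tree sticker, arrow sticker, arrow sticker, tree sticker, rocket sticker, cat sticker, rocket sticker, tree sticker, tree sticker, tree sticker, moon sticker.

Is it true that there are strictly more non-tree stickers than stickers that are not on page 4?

non-tree stickers: 26.
stickers that are not on page 4: 27.
The claim requires 26 > 27, which does not hold.

False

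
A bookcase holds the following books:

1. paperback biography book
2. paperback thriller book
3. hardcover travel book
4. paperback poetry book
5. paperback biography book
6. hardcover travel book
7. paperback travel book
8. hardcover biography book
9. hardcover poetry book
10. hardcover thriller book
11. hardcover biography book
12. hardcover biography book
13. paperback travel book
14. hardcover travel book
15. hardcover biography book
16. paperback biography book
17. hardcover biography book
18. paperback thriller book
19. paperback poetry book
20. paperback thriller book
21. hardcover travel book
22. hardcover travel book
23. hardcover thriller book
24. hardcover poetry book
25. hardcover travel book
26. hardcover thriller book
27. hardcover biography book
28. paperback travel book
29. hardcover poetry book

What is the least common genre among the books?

Counts by genre: travel 9, biography 9, thriller 6, poetry 5.
The minimum is 5, held uniquely by poetry.

poetry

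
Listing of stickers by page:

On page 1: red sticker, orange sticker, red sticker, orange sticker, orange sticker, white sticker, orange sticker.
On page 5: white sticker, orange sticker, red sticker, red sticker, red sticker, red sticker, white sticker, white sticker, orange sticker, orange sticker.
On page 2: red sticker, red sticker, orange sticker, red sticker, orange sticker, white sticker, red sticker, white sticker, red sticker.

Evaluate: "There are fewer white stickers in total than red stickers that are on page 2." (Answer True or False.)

False

|white stickers| = 6.
|red stickers on page 2| = 5.
The claim requires 6 < 5, which does not hold.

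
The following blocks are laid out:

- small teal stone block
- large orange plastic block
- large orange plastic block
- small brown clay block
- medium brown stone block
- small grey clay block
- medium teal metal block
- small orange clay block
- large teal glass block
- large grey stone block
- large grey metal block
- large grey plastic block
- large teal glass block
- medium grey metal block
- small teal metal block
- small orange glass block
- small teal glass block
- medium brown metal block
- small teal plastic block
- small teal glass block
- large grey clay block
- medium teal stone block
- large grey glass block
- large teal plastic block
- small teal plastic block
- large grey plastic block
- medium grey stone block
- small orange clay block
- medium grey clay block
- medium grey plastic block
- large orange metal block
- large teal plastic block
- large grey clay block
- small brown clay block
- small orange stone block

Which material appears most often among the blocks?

Counts by material: plastic 9, clay 8, glass 6, metal 6, stone 6.
The maximum is 9, held uniquely by plastic.

plastic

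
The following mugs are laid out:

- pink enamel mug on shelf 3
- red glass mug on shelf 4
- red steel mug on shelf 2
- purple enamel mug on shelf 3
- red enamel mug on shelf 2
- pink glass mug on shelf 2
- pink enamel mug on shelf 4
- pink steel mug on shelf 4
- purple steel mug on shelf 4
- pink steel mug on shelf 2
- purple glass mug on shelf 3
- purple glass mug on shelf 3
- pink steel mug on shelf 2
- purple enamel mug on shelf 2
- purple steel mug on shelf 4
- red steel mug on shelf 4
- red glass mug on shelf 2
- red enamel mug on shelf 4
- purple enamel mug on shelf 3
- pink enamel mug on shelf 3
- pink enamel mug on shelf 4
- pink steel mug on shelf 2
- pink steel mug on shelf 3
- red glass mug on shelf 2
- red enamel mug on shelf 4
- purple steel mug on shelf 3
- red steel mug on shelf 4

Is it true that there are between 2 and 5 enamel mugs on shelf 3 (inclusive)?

There are 4 enamel mugs on shelf 3.
The claim requires 2 ≤ 4 ≤ 5, which holds.

True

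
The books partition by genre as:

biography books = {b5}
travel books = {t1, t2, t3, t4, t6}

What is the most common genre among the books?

travel

Counts by genre: travel 5, biography 1.
The maximum is 5, held uniquely by travel.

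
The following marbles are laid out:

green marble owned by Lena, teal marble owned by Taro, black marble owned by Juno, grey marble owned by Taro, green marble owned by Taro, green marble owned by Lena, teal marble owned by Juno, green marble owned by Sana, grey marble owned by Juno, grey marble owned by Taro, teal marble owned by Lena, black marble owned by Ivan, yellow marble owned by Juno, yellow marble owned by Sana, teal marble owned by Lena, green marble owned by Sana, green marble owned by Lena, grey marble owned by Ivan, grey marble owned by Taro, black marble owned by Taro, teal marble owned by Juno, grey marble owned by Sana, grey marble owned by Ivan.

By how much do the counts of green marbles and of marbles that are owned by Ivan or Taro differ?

green marbles: 6. marbles owned by Ivan or Taro: 9.
|6 − 9| = 9 − 6 = 3.

3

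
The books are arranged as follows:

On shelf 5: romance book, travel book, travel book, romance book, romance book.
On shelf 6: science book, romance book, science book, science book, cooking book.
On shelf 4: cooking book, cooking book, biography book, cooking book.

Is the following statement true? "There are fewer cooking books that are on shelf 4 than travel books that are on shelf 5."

False

There are 3 cooking books on shelf 4.
There are 2 travel books on shelf 5.
The claim requires 3 < 2, which does not hold.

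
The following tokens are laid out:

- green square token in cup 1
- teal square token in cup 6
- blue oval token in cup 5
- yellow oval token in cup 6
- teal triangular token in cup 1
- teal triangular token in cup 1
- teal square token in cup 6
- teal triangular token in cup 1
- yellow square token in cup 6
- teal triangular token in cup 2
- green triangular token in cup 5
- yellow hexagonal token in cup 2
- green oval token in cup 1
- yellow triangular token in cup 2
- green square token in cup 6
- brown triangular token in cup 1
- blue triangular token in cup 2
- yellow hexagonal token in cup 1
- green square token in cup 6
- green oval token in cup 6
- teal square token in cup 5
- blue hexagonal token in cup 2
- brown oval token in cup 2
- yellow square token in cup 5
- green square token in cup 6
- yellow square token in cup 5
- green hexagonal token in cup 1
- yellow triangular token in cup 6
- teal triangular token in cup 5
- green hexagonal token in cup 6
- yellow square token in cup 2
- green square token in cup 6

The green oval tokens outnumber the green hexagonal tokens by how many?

green oval tokens: 2.
green hexagonal tokens: 2.
2 − 2 = 0.

0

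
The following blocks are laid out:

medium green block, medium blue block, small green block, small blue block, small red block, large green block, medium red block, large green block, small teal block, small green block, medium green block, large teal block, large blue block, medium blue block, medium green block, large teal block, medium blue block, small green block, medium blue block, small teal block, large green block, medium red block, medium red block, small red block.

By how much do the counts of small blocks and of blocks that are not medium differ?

small blocks: 8. blocks that are not medium: 14.
|8 − 14| = 14 − 8 = 6.

6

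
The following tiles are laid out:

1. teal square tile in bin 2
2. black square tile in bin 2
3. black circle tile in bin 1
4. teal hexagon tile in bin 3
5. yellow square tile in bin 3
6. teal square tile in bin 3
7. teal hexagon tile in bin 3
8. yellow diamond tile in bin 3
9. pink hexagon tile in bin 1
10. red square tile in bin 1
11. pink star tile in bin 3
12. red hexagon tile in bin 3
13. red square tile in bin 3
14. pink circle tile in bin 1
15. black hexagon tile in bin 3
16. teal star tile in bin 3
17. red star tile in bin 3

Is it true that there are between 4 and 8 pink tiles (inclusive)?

False

There are 3 pink tiles.
The claim requires 4 ≤ 3 ≤ 8, which does not hold.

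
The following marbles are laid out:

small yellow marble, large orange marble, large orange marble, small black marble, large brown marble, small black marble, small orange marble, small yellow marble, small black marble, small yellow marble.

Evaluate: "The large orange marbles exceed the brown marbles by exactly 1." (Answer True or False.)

There are 2 large orange marbles.
There is 1 brown marble.
The claim requires 2 − 1 (= 1) to equal 1, which holds.

True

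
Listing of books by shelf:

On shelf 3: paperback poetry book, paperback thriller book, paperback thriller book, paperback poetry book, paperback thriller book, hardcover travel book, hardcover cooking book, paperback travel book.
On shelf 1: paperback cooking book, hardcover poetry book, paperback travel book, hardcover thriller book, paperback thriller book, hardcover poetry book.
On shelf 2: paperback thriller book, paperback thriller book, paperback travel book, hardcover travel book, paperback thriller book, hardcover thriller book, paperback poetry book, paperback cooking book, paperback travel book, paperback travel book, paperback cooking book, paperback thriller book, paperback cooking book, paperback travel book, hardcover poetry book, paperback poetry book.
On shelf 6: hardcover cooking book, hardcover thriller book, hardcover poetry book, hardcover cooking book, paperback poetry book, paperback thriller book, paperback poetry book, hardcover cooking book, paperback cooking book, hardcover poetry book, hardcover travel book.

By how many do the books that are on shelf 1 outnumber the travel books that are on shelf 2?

1

books on shelf 1: 6.
travel books on shelf 2: 5.
6 − 5 = 1.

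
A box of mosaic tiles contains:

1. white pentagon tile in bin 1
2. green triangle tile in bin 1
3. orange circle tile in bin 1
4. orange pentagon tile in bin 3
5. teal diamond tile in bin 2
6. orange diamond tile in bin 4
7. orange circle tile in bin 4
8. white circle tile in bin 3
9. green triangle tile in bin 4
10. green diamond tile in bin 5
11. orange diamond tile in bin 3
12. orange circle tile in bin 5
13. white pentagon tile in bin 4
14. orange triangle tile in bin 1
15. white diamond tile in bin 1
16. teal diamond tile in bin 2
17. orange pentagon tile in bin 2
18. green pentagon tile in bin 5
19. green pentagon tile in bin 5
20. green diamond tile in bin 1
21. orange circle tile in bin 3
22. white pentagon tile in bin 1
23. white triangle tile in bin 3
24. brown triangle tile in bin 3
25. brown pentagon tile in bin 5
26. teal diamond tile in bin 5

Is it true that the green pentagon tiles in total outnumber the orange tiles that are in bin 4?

|green pentagon tiles| = 2.
|orange tiles in bin 4| = 2.
The claim requires 2 > 2, which does not hold.

False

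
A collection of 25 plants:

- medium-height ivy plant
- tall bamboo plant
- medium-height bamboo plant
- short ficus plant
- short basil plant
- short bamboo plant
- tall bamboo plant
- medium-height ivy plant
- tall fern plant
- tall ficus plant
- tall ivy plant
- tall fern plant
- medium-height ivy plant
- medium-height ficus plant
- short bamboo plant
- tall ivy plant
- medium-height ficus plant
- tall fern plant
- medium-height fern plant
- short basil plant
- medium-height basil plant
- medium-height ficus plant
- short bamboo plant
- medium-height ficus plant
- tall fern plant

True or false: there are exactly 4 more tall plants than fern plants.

True

tall plants: 9.
fern plants: 5.
The claim requires 9 − 5 (= 4) to equal 4, which holds.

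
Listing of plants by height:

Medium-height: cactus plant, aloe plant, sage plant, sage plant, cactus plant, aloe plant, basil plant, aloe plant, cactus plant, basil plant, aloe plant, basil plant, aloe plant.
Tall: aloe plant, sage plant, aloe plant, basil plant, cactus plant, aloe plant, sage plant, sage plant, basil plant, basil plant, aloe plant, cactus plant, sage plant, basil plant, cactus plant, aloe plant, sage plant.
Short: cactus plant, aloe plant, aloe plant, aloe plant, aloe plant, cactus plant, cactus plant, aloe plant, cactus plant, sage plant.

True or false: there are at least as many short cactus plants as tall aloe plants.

False

There are 4 short cactus plants.
There are 5 tall aloe plants.
The claim requires 4 ≥ 5, which does not hold.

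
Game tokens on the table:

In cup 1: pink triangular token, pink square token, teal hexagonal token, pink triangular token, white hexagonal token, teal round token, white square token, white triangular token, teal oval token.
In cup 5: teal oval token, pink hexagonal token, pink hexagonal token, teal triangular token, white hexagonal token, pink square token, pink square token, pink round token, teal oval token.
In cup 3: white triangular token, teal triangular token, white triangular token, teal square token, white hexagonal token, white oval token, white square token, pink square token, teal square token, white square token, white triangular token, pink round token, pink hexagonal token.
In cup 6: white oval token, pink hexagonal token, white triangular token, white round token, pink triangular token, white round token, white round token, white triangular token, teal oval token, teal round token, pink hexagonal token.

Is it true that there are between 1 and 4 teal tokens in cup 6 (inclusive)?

There are 2 teal tokens in cup 6.
The claim requires 1 ≤ 2 ≤ 4, which holds.

True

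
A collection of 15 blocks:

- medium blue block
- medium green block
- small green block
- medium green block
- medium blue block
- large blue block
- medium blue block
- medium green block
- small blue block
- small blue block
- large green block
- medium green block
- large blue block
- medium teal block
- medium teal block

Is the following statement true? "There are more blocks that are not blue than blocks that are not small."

False

There are 8 blocks that are not blue.
There are 12 blocks that are not small.
The claim requires 8 > 12, which does not hold.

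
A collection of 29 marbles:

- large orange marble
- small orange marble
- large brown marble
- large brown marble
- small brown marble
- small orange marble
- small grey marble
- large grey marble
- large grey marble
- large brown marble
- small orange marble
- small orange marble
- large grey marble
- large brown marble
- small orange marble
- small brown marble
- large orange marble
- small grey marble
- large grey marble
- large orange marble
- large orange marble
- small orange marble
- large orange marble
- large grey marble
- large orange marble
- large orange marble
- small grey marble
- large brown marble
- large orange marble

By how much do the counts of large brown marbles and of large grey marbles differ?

0

large brown marbles: 5. large grey marbles: 5.
|5 − 5| = 5 − 5 = 0.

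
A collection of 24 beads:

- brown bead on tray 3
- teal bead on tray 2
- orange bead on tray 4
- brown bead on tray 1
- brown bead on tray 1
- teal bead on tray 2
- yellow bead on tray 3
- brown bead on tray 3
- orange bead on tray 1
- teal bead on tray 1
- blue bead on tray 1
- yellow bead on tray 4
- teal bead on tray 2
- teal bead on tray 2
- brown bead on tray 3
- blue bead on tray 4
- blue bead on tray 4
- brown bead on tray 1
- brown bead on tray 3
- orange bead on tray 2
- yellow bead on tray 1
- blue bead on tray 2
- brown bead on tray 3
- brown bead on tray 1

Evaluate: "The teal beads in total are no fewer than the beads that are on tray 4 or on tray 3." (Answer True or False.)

False

There are 5 teal beads.
There are 10 beads on tray 4 or on tray 3.
The claim requires 5 ≥ 10, which does not hold.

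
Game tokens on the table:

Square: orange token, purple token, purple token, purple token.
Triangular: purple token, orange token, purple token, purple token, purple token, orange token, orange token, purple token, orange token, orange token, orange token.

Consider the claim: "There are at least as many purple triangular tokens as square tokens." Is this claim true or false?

True

There are 5 purple triangular tokens.
There are 4 square tokens.
The claim requires 5 ≥ 4, which holds.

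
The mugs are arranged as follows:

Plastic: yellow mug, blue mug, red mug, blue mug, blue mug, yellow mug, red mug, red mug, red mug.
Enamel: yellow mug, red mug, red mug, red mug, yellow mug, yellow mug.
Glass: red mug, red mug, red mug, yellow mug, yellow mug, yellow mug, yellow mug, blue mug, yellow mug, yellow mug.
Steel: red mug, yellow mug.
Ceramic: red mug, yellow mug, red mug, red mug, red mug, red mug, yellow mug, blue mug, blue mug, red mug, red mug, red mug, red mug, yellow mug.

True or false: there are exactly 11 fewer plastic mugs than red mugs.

True

plastic mugs: 9.
red mugs: 20.
The claim requires 20 − 9 (= 11) to equal 11, which holds.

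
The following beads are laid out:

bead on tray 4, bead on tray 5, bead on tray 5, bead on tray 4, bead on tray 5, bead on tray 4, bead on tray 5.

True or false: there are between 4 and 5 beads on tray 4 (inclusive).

beads on tray 4: 3.
The claim requires 4 ≤ 3 ≤ 5, which does not hold.

False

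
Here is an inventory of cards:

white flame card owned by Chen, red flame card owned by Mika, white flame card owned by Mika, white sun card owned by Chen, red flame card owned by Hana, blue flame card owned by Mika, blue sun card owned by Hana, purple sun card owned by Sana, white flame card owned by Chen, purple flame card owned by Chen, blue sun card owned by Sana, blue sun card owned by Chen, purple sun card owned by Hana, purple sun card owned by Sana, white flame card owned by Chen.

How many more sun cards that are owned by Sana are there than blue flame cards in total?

2

sun cards owned by Sana: 3.
blue flame cards: 1.
3 − 1 = 2.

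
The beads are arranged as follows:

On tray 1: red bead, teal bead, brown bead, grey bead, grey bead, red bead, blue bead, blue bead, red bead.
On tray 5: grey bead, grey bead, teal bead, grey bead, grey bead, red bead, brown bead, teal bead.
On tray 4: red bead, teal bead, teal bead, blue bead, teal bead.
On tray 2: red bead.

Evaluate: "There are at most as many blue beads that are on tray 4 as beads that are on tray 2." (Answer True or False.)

True

blue beads on tray 4: 1.
beads on tray 2: 1.
The claim requires 1 ≤ 1, which holds.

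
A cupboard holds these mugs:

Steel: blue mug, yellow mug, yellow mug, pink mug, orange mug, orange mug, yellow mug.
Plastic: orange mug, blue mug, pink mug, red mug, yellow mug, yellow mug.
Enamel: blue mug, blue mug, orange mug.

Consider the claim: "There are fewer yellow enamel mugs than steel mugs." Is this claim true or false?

|yellow enamel mugs| = 0.
|steel mugs| = 7.
The claim requires 0 < 7, which holds.

True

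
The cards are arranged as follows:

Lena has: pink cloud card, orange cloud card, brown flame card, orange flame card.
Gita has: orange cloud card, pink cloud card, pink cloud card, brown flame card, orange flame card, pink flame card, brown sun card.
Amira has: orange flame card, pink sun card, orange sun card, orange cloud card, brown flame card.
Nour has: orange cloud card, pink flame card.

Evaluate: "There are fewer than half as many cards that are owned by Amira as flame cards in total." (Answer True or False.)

Count of cards owned by Amira: 5.
There are 8 flame cards.
The claim requires 2 × 5 = 10 < 8, which does not hold.

False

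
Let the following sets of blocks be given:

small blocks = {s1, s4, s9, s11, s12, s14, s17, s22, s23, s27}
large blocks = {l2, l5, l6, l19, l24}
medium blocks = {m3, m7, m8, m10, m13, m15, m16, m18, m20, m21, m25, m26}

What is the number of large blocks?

5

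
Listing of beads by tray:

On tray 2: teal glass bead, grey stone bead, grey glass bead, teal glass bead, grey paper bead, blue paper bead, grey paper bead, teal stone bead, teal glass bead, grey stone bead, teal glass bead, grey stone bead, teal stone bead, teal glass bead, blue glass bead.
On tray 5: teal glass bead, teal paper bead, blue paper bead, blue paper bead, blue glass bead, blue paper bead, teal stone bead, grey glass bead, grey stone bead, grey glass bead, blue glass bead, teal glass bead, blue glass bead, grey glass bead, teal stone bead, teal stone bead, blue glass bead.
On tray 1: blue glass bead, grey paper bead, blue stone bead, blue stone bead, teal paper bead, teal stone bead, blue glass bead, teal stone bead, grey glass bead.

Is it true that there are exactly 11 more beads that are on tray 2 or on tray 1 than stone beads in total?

True

beads on tray 2 or on tray 1: 24.
stone beads: 13.
The claim requires 24 − 13 (= 11) to equal 11, which holds.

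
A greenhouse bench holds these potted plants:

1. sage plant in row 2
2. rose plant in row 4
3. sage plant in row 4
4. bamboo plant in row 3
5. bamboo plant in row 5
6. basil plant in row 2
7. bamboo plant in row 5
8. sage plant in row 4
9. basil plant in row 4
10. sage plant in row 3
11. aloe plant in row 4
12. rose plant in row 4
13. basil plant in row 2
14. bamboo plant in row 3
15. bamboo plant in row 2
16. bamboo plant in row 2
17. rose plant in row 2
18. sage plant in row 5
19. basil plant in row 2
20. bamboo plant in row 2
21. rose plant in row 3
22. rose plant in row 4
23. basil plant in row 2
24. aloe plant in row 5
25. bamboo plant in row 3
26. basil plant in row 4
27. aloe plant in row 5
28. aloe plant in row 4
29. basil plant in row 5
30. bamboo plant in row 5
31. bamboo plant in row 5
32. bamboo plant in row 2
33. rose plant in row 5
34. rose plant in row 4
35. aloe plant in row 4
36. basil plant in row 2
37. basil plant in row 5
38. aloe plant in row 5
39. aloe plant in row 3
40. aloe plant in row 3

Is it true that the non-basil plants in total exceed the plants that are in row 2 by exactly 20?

There are 31 non-basil plants.
There are 11 plants in row 2.
The claim requires 31 − 11 (= 20) to equal 20, which holds.

True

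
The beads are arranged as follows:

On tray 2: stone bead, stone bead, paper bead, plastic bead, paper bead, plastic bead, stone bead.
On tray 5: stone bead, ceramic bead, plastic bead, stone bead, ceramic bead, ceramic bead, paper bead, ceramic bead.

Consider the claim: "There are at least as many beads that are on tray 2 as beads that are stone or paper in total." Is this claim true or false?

|beads on tray 2| = 7.
|beads that are stone or paper| = 8.
The claim requires 7 ≥ 8, which does not hold.

False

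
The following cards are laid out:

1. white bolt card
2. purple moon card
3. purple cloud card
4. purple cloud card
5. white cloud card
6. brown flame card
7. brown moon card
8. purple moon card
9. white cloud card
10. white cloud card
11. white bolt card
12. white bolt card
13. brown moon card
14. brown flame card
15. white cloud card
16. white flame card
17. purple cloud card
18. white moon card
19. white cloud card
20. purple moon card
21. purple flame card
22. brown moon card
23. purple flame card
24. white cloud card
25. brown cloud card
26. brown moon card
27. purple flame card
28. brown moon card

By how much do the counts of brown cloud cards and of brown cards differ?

brown cloud cards: 1. brown cards: 8.
|1 − 8| = 8 − 1 = 7.

7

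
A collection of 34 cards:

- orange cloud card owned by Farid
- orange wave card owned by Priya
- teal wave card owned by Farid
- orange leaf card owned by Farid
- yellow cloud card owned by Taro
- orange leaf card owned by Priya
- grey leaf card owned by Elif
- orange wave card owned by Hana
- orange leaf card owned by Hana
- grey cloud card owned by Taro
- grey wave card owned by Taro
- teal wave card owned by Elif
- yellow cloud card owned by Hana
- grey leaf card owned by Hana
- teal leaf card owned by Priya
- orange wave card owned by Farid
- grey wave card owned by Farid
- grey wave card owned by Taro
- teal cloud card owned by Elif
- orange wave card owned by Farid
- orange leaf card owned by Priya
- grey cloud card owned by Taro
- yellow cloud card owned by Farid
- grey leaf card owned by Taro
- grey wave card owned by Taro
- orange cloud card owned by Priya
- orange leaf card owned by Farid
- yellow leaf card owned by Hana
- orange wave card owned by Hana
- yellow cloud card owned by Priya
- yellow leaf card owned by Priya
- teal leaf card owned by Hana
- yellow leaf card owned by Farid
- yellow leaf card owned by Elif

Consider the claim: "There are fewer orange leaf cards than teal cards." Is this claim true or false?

orange leaf cards: 5.
teal cards: 5.
The claim requires 5 < 5, which does not hold.

False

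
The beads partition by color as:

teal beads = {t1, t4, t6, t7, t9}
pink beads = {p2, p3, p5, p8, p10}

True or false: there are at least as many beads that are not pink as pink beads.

True

|beads that are not pink| = 5.
|pink beads| = 5.
The claim requires 5 ≥ 5, which holds.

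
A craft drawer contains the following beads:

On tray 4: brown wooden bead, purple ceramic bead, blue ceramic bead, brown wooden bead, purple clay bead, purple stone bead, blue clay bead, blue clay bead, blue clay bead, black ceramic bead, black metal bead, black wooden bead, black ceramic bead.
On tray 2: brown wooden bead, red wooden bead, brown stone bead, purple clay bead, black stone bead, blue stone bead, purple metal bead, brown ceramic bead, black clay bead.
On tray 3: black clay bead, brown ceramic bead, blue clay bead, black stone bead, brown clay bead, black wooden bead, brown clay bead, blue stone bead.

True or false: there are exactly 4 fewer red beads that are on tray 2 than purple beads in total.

True

There is 1 red bead on tray 2.
There are 5 purple beads.
The claim requires 5 − 1 (= 4) to equal 4, which holds.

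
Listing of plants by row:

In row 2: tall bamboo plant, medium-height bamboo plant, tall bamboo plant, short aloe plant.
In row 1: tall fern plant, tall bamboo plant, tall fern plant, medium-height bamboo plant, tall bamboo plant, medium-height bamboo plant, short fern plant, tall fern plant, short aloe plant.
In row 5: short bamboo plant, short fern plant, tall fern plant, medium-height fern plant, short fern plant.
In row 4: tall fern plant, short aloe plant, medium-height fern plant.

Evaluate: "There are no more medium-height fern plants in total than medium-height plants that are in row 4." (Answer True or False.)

|medium-height fern plants| = 2.
|medium-height plants in row 4| = 1.
The claim requires 2 ≤ 1, which does not hold.

False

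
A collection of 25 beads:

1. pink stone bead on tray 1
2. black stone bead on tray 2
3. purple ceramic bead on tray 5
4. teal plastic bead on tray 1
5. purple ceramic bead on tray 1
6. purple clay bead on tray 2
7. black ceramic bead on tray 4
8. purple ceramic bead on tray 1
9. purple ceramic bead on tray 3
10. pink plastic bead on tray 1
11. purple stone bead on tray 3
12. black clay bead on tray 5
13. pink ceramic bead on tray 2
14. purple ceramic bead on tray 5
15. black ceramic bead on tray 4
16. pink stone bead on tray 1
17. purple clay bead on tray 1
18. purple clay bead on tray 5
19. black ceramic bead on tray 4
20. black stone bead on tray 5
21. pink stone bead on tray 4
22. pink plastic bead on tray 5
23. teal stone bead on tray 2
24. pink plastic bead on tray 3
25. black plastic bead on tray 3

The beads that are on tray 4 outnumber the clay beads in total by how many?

0

beads on tray 4: 4.
clay beads: 4.
4 − 4 = 0.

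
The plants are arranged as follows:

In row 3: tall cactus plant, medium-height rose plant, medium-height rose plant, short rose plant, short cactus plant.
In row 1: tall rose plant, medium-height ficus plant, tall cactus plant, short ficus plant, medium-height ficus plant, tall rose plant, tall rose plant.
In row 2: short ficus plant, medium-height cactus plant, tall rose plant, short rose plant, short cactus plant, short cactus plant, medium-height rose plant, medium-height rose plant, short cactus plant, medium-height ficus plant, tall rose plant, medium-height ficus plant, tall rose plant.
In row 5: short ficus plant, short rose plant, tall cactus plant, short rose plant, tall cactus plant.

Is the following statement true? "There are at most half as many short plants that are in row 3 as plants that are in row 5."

True

short plants in row 3: 2.
plants in row 5: 5.
The claim requires 2 × 2 = 4 ≤ 5, which holds.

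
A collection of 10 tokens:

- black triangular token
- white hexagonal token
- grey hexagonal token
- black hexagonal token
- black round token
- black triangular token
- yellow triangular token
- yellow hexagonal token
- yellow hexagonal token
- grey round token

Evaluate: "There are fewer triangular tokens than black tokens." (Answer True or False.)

True

triangular tokens: 3.
black tokens: 4.
The claim requires 3 < 4, which holds.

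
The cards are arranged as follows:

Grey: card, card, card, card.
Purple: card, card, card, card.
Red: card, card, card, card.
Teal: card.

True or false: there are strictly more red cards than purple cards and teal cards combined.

False

There are 4 red cards.
purple cards: 4; teal cards: 1; combined: 4 + 1 = 5.
The claim requires 4 > 5, which does not hold.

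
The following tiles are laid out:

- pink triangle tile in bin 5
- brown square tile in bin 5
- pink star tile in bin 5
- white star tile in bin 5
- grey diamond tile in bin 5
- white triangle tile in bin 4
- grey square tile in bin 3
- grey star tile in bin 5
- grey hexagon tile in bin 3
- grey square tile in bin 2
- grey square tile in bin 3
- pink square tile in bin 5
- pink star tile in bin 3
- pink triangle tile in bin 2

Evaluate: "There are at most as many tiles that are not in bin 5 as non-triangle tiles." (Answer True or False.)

True

tiles that are not in bin 5: 7.
non-triangle tiles: 11.
The claim requires 7 ≤ 11, which holds.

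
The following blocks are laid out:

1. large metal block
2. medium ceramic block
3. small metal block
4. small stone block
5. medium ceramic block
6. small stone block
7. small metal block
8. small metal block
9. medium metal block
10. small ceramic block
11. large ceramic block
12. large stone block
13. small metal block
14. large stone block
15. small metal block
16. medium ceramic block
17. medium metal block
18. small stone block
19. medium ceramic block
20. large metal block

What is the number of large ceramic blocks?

1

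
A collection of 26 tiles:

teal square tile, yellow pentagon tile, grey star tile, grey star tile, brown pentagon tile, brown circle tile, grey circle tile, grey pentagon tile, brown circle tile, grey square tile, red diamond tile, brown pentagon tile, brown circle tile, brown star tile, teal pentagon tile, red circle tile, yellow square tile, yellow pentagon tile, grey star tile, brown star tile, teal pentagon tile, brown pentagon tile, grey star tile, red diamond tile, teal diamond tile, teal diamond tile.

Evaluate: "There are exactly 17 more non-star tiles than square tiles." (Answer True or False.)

non-star tiles: 20.
square tiles: 3.
The claim requires 20 − 3 (= 17) to equal 17, which holds.

True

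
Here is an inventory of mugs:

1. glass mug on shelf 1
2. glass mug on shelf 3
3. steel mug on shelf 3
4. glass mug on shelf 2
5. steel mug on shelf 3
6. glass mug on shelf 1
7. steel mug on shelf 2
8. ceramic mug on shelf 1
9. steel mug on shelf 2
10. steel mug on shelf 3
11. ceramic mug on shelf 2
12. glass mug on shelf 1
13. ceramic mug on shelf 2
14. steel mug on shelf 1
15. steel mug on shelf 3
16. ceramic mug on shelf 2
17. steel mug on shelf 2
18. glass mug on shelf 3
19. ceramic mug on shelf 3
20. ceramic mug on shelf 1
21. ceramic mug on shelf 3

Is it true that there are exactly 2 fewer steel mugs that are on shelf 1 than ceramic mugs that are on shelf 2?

|steel mugs on shelf 1| = 1.
|ceramic mugs on shelf 2| = 3.
The claim requires 3 − 1 (= 2) to equal 2, which holds.

True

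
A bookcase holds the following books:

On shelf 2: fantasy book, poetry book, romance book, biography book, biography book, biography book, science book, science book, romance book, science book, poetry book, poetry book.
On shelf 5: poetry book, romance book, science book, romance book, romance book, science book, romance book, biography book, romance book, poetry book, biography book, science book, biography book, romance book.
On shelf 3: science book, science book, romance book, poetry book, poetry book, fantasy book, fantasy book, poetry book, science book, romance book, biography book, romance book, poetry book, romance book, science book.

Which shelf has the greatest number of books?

Counts by shelf: shelf 3→15, shelf 5→14, shelf 2→12.
The maximum is 15, held uniquely by shelf 3.

shelf 3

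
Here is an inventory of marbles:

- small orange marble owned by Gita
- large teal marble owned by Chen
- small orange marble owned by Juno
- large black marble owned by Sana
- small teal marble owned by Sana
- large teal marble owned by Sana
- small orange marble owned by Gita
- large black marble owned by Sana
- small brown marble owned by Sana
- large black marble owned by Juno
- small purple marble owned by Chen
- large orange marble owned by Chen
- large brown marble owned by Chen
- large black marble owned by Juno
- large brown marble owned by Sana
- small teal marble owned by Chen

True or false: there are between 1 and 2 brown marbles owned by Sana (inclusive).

|brown marbles owned by Sana| = 2.
The claim requires 1 ≤ 2 ≤ 2, which holds.

True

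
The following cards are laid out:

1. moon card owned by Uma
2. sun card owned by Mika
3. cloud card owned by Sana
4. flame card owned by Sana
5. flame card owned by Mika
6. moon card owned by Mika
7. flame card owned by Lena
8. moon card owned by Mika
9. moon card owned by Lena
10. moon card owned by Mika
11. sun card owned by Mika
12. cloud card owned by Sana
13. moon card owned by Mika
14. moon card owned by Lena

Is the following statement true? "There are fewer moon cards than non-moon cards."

There are 7 moon cards.
There are 7 non-moon cards.
The claim requires 7 < 7, which does not hold.

False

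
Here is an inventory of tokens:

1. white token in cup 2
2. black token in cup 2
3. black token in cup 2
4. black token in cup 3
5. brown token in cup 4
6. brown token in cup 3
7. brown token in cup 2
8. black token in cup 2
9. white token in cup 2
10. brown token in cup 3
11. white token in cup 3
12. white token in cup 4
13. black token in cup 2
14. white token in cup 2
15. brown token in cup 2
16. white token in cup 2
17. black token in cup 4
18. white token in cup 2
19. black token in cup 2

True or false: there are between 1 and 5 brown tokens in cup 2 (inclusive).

|brown tokens in cup 2| = 2.
The claim requires 1 ≤ 2 ≤ 5, which holds.

True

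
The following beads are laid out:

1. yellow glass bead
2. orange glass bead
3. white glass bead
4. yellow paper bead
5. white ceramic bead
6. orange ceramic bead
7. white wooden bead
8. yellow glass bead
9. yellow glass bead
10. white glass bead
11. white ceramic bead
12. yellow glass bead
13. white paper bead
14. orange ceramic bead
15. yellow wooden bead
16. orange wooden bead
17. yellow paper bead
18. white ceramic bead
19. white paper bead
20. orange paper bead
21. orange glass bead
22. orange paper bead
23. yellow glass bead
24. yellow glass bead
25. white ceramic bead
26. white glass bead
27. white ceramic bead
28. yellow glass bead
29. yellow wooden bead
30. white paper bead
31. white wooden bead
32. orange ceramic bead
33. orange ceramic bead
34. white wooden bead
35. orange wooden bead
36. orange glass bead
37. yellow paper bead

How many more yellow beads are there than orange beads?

1

yellow beads: 12.
orange beads: 11.
12 − 11 = 1.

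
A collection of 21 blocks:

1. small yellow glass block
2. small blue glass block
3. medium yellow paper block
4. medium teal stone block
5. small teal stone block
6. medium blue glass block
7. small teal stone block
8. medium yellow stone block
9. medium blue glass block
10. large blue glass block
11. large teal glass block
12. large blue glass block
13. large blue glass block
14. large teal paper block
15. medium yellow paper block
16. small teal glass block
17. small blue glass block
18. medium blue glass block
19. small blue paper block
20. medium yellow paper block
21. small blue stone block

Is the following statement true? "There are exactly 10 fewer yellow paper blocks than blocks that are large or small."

True

|yellow paper blocks| = 3.
|blocks that are large or small| = 13.
The claim requires 13 − 3 (= 10) to equal 10, which holds.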